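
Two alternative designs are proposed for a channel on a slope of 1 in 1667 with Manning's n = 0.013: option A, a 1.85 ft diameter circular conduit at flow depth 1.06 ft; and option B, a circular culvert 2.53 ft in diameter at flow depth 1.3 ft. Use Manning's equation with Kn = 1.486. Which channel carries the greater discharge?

Channel A: For a circular section of diameter D = 1.85 ft at depth y = 1.06 ft, the central angle is θ = 2 arccos(1 − 2y/D) = 3.435 rad. Then A = (D²/8)(θ − sin θ) = 1.593 ft² and P = Dθ/2 = 3.177 ft. Hydraulic radius R = A/P = 1.593/3.177 = 0.5014 ft. Q_A = (1.486/0.013)·1.593·0.5014^(2/3)·√0.0005999 = 2.815 ft³/s.
Channel B: For a circular section of diameter D = 2.53 ft at depth y = 1.3 ft, the central angle is θ = 2 arccos(1 − 2y/D) = 3.197 rad. Then A = (D²/8)(θ − sin θ) = 2.602 ft² and P = Dθ/2 = 4.044 ft. Hydraulic radius R = A/P = 2.602/4.044 = 0.6434 ft. Q_B = (1.486/0.013)·2.602·0.6434^(2/3)·√0.0005999 = 5.43 ft³/s.
Q_A = 2.815 ft³/s vs Q_B = 5.43 ft³/s, so channel B carries more.

channel B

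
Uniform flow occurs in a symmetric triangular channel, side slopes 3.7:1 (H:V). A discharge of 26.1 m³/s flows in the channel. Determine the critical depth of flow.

At critical depth, Q² T / (g A³) = 1, i.e. A³/T = Q²/g = 26.1²/9.81 = 69.44.
Trying y = 1.12 m: A³/T = 12.06 — too small.
Trying y = 1.59 m: A³/T = 69.56 — close enough.

y_c = 1.59 m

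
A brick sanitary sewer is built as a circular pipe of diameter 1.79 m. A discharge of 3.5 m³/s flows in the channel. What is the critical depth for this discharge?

At critical depth, Q² T / (g A³) = 1, i.e. A³/T = Q²/g = 3.5²/9.81 = 1.249.
Try y = 0.706 m: A³/T = 0.4487 — short.
Try y = 0.922 m: A³/T = 1.247 — ≈ 1.249.

y_c = 0.922 m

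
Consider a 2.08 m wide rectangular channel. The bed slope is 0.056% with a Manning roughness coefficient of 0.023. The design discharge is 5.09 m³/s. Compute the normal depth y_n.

y_n = 2.85 m

Manning's equation rearranged: A R^(2/3) = nQ / (1·√S) = 0.023 × 5.09 / (√0.00056) = 4.947.
Try y = 3.56 m: A R^(2/3) = 6.407 — over.
Try y = 1.97 m: A R^(2/3) = 3.171 — short.
Try y = 2.85 m: A R^(2/3) = 4.945 — ≈ 4.947.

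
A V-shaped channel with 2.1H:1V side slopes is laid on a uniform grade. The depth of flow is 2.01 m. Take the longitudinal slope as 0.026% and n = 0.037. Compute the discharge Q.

For a triangular section with side slope z = 2.1: A = zy² = 2.1×2.01² = 8.484 m²; P = 2y√(1+z²) = 2×2.01×2.326 = 9.35 m.
Hydraulic radius R = A/P = 8.484/9.35 = 0.9074 m.
Manning's equation: Q = (1/n) A R^(2/3) S^(1/2) = (1/0.037) × 8.484 × 0.9074^(2/3) × 0.00026^(1/2) = 3.47 m³/s.

Q = 3.47 m³/s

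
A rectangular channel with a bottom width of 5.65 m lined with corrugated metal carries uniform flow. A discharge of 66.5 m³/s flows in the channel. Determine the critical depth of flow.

For a rectangular channel, critical depth y_c = (q²/g)^(1/3) where q = Q/b = 66.5/5.65 = 11.77 m²/s.
So y_c = (11.77²/9.81)^(1/3) = 2.42 m.

y_c = 2.42 m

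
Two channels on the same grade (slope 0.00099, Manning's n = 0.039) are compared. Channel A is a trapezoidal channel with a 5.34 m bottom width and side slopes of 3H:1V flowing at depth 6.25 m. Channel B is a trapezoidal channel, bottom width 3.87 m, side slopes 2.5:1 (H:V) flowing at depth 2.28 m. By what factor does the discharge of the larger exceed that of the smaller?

12.7

Channel A: With bottom width b = 5.34 m and side slope z = 3: A = (b + zy)y = (5.34 + 3×6.25)×6.25 = 150.6 m²; P = b + 2y√(1+z²) = 5.34 + 2×6.25×3.162 = 44.87 m. Hydraulic radius R = A/P = 150.6/44.87 = 3.356 m. Q_A = (1/0.039)·150.6·3.356^(2/3)·√0.00099 = 272.3 m³/s.
Channel B: With bottom width b = 3.87 m and side slope z = 2.5: A = (b + zy)y = (3.87 + 2.5×2.28)×2.28 = 21.82 m²; P = b + 2y√(1+z²) = 3.87 + 2×2.28×2.693 = 16.15 m. Hydraulic radius R = A/P = 21.82/16.15 = 1.351 m. Q_B = (1/0.039)·21.82·1.351^(2/3)·√0.00099 = 21.52 m³/s.
The larger discharge is 272.3 m³/s and the smaller is 21.52 m³/s; the ratio is 12.7.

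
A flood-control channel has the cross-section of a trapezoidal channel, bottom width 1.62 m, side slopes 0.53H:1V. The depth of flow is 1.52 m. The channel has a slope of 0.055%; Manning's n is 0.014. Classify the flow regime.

subcritical

With bottom width b = 1.62 m and side slope z = 0.53: A = (b + zy)y = (1.62 + 0.53×1.52)×1.52 = 3.687 m²; P = b + 2y√(1+z²) = 1.62 + 2×1.52×1.132 = 5.061 m.
Hydraulic radius R = A/P = 3.687/5.061 = 0.7286 m.
V = (1/n) R^(2/3) √S = (1/0.014) × 0.7286^(2/3) × √0.00055 = 1.356 m/s. Hydraulic depth D_h = A/T = 3.687/3.231 = 1.141 m.
Froude number Fr = V/√(g·D_h) = 1.356/√(9.81×1.141) = 0.405, which is less than 1, so the flow is subcritical.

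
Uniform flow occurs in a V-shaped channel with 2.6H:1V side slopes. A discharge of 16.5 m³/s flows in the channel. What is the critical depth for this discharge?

At critical depth, Q² T / (g A³) = 1, i.e. A³/T = Q²/g = 16.5²/9.81 = 27.75.
Try y = 1.24 m: A³/T = 9.909 — too small.
Try y = 1.73 m: A³/T = 52.38 — too large.
Try y = 1.52 m: A³/T = 27.42 — matches.

y_c = 1.52 m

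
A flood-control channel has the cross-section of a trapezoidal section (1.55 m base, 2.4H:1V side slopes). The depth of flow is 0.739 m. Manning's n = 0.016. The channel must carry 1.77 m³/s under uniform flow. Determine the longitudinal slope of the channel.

With bottom width b = 1.55 m and side slope z = 2.4: A = (b + zy)y = (1.55 + 2.4×0.739)×0.739 = 2.456 m²; P = b + 2y√(1+z²) = 1.55 + 2×0.739×2.6 = 5.393 m.
Hydraulic radius R = A/P = 2.456/5.393 = 0.4554 m.
From Manning's equation, S = [nQ / (1 A R^(2/3))]² = [0.016 × 1.77 / (1 × 2.456 × 0.4554^(2/3))]² = 0.000379.

S = 0.000379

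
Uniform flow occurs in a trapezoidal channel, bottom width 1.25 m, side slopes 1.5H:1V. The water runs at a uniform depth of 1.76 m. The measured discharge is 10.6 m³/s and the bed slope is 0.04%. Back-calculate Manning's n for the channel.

With bottom width b = 1.25 m and side slope z = 1.5: A = (b + zy)y = (1.25 + 1.5×1.76)×1.76 = 6.846 m²; P = b + 2y√(1+z²) = 1.25 + 2×1.76×1.803 = 7.596 m.
Hydraulic radius R = A/P = 6.846/7.596 = 0.9013 m.
Rearranging Manning's equation: n = (1/Q) A R^(2/3) S^(1/2) = (1/10.6) × 6.846 × 0.9013^(2/3) × √0.0004 = 0.0121.

n = 0.0121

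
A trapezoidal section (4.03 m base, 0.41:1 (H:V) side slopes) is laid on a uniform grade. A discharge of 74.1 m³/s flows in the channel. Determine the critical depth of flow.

y_c = 2.93 m

At critical depth, Q² T / (g A³) = 1, i.e. A³/T = Q²/g = 74.1²/9.81 = 559.7.
Trying y = 3.17 m: A³/T = 727.5 — over.
Trying y = 2.08 m: A³/T = 182.6 — short.
Trying y = 2.93 m: A³/T = 559.8 — ≈ 559.7.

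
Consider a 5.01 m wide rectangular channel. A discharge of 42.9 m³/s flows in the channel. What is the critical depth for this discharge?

y_c = 1.96 m

For a rectangular channel, critical depth y_c = (q²/g)^(1/3) where q = Q/b = 42.9/5.01 = 8.563 m²/s.
So y_c = (8.563²/9.81)^(1/3) = 1.96 m.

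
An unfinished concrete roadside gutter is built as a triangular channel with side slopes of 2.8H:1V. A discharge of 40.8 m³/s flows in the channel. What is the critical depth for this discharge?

y_c = 2.12 m

At critical depth, Q² T / (g A³) = 1, i.e. A³/T = Q²/g = 40.8²/9.81 = 169.7.
At y = 1.65 m: A³/T = 47.94 — too small.
At y = 2.67 m: A³/T = 531.9 — too large.
At y = 2.12 m: A³/T = 167.9 — ≈ 169.7.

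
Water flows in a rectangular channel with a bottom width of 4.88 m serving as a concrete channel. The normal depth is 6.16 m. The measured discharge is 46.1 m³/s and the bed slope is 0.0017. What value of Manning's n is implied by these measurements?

Flow area A = b·y = 4.88 × 6.16 = 30.06 m². Wetted perimeter P = b + 2y = 4.88 + 2×6.16 = 17.2 m.
Hydraulic radius R = A/P = 30.06/17.2 = 1.748 m.
Rearranging Manning's equation: n = (1/Q) A R^(2/3) S^(1/2) = (1/46.1) × 30.06 × 1.748^(2/3) × √0.0017 = 0.039.

n = 0.039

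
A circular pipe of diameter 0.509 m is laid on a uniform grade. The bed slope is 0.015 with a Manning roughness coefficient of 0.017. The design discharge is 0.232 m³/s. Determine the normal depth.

Manning's equation rearranged: A R^(2/3) = nQ / (1·√S) = 0.017 × 0.232 / (√0.015) = 0.0322.
At y = 0.34 m: A R^(2/3) = 0.04046 — over.
At y = 0.238 m: A R^(2/3) = 0.02293 — short.
At y = 0.292 m: A R^(2/3) = 0.03225 — matches.

y_n = 0.292 m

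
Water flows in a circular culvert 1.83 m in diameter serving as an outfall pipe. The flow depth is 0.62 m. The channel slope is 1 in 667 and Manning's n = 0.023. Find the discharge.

For a circular section of diameter D = 1.83 m at depth y = 0.62 m, the central angle is θ = 2 arccos(1 − 2y/D) = 2.485 rad. Then A = (D²/8)(θ − sin θ) = 0.7848 m² and P = Dθ/2 = 2.274 m.
Hydraulic radius R = A/P = 0.7848/2.274 = 0.3451 m.
Manning's equation: Q = (1/n) A R^(2/3) S^(1/2) = (1/0.023) × 0.7848 × 0.3451^(2/3) × 0.001499^(1/2) = 0.65 m³/s.

Q = 0.65 m³/s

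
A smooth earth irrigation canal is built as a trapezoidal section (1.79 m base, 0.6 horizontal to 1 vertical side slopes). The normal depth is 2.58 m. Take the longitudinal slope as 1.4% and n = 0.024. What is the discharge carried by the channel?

Q = 45.3 m³/s

With bottom width b = 1.79 m and side slope z = 0.6: A = (b + zy)y = (1.79 + 0.6×2.58)×2.58 = 8.612 m²; P = b + 2y√(1+z²) = 1.79 + 2×2.58×1.166 = 7.808 m.
Hydraulic radius R = A/P = 8.612/7.808 = 1.103 m.
Manning's equation: Q = (1/n) A R^(2/3) S^(1/2) = (1/0.024) × 8.612 × 1.103^(2/3) × 0.014^(1/2) = 45.3 m³/s.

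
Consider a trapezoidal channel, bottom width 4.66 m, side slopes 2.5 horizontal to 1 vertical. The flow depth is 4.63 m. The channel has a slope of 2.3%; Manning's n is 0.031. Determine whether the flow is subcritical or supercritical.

With bottom width b = 4.66 m and side slope z = 2.5: A = (b + zy)y = (4.66 + 2.5×4.63)×4.63 = 75.17 m²; P = b + 2y√(1+z²) = 4.66 + 2×4.63×2.693 = 29.59 m.
Hydraulic radius R = A/P = 75.17/29.59 = 2.54 m.
V = (1/n) R^(2/3) √S = (1/0.031) × 2.54^(2/3) × √0.023 = 9.107 m/s. Hydraulic depth D_h = A/T = 75.17/27.81 = 2.703 m.
Froude number Fr = V/√(g·D_h) = 9.107/√(9.81×2.703) = 1.77, which is greater than 1, so the flow is supercritical.

supercritical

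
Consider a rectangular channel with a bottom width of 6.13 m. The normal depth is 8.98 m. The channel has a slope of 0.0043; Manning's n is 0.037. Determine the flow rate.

Q = 169 m³/s

Flow area A = b·y = 6.13 × 8.98 = 55.05 m². Wetted perimeter P = b + 2y = 6.13 + 2×8.98 = 24.09 m.
Hydraulic radius R = A/P = 55.05/24.09 = 2.285 m.
Manning's equation: Q = (1/n) A R^(2/3) S^(1/2) = (1/0.037) × 55.05 × 2.285^(2/3) × 0.0043^(1/2) = 169 m³/s.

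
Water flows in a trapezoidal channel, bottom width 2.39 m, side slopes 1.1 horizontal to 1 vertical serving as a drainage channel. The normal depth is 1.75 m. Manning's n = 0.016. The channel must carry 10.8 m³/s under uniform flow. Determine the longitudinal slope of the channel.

With bottom width b = 2.39 m and side slope z = 1.1: A = (b + zy)y = (2.39 + 1.1×1.75)×1.75 = 7.551 m²; P = b + 2y√(1+z²) = 2.39 + 2×1.75×1.487 = 7.593 m.
Hydraulic radius R = A/P = 7.551/7.593 = 0.9945 m.
From Manning's equation, S = [nQ / (1 A R^(2/3))]² = [0.016 × 10.8 / (1 × 7.551 × 0.9945^(2/3))]² = 0.000528.

S = 0.000528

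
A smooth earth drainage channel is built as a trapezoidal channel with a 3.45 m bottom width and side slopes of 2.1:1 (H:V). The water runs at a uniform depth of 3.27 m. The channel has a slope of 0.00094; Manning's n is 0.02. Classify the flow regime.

With bottom width b = 3.45 m and side slope z = 2.1: A = (b + zy)y = (3.45 + 2.1×3.27)×3.27 = 33.74 m²; P = b + 2y√(1+z²) = 3.45 + 2×3.27×2.326 = 18.66 m.
Hydraulic radius R = A/P = 33.74/18.66 = 1.808 m.
V = (1/n) R^(2/3) √S = (1/0.02) × 1.808^(2/3) × √0.00094 = 2.275 m/s. Hydraulic depth D_h = A/T = 33.74/17.18 = 1.963 m.
Froude number Fr = V/√(g·D_h) = 2.275/√(9.81×1.963) = 0.518, which is less than 1, so the flow is subcritical.

subcritical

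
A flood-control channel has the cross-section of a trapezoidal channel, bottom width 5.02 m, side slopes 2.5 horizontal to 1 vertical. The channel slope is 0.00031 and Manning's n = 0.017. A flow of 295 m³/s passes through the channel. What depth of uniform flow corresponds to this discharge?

Manning's equation rearranged: A R^(2/3) = nQ / (1·√S) = 0.017 × 295 / (√0.00031) = 284.8.
Trying y = 4.9 m: A R^(2/3) = 163.9 — short.
Trying y = 7.67 m: A R^(2/3) = 468.1 — over.
Trying y = 6.22 m: A R^(2/3) = 284.8 — close enough.

y_n = 6.22 m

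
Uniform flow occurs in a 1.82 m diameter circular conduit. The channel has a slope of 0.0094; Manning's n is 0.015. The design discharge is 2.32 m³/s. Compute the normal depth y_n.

Manning's equation rearranged: A R^(2/3) = nQ / (1·√S) = 0.015 × 2.32 / (√0.0094) = 0.3589.
Trying y = 0.493 m: A R^(2/3) = 0.247 — low.
Trying y = 0.598 m: A R^(2/3) = 0.359 — matches.

y_n = 0.598 m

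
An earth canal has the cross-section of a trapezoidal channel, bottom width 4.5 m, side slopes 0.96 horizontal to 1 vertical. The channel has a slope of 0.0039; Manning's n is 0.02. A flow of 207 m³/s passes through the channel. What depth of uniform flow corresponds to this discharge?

y_n = 4.38 m

Manning's equation rearranged: A R^(2/3) = nQ / (1·√S) = 0.02 × 207 / (√0.0039) = 66.29.
Trying y = 3.2 m: A R^(2/3) = 36.01 — low.
Trying y = 5.27 m: A R^(2/3) = 96.13 — high.
Trying y = 4.38 m: A R^(2/3) = 66.26 — close enough.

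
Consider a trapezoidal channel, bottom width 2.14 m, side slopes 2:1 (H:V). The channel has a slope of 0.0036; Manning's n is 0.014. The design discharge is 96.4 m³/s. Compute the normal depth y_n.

Manning's equation rearranged: A R^(2/3) = nQ / (1·√S) = 0.014 × 96.4 / (√0.0036) = 22.49.
At y = 2.13 m: A R^(2/3) = 15.12 — short.
At y = 3.23 m: A R^(2/3) = 39.18 — over.
At y = 2.54 m: A R^(2/3) = 22.49 — matches.

y_n = 2.54 m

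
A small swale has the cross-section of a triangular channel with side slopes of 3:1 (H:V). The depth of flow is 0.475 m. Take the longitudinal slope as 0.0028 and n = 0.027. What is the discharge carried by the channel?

For a triangular section with side slope z = 3: A = zy² = 3×0.475² = 0.6769 m²; P = 2y√(1+z²) = 2×0.475×3.162 = 3.004 m.
Hydraulic radius R = A/P = 0.6769/3.004 = 0.2253 m.
Manning's equation: Q = (1/n) A R^(2/3) S^(1/2) = (1/0.027) × 0.6769 × 0.2253^(2/3) × 0.0028^(1/2) = 0.491 m³/s.

Q = 0.491 m³/s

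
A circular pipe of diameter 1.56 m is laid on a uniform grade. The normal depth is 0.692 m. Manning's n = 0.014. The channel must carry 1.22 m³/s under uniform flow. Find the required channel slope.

For a circular section of diameter D = 1.56 m at depth y = 0.692 m, the central angle is θ = 2 arccos(1 − 2y/D) = 2.915 rad. Then A = (D²/8)(θ − sin θ) = 0.8187 m² and P = Dθ/2 = 2.274 m.
Hydraulic radius R = A/P = 0.8187/2.274 = 0.36 m.
From Manning's equation, S = [nQ / (1 A R^(2/3))]² = [0.014 × 1.22 / (1 × 0.8187 × 0.36^(2/3))]² = 0.0017.

S = 0.0017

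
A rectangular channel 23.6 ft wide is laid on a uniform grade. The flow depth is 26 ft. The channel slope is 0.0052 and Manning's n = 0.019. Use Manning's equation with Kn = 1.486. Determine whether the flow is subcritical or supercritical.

subcritical

Flow area A = b·y = 23.6 × 26 = 613.6 ft². Wetted perimeter P = b + 2y = 23.6 + 2×26 = 75.6 ft.
Hydraulic radius R = A/P = 613.6/75.6 = 8.116 ft.
V = (1.486/n) R^(2/3) √S = (1.486/0.019) × 8.116^(2/3) × √0.0052 = 22.78 ft/s. Hydraulic depth D_h = A/T = 613.6/23.6 = 26 ft.
Froude number Fr = V/√(g·D_h) = 22.78/√(32.2×26) = 0.787, which is less than 1, so the flow is subcritical.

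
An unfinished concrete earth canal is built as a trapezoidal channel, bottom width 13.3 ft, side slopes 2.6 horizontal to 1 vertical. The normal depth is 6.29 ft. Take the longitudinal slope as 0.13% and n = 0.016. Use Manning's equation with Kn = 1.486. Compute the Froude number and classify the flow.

With bottom width b = 13.3 ft and side slope z = 2.6: A = (b + zy)y = (13.3 + 2.6×6.29)×6.29 = 186.5 ft²; P = b + 2y√(1+z²) = 13.3 + 2×6.29×2.786 = 48.34 ft.
Hydraulic radius R = A/P = 186.5/48.34 = 3.858 ft.
V = (1.486/n) R^(2/3) √S = (1.486/0.016) × 3.858^(2/3) × √0.0013 = 8.238 ft/s. Hydraulic depth D_h = A/T = 186.5/46.01 = 4.054 ft.
Froude number Fr = V/√(g·D_h) = 8.238/√(32.2×4.054) = 0.721, which is less than 1, so the flow is subcritical.

subcritical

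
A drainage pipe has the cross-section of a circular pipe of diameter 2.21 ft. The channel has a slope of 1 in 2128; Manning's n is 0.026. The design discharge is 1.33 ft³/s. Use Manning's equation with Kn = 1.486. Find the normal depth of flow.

Manning's equation rearranged: A R^(2/3) = nQ / (1.486·√S) = 0.026 × 1.33 / (1.486 × √0.0004699) = 1.073.
At y = 0.708 ft: A R^(2/3) = 0.574 — too small.
At y = 1.18 ft: A R^(2/3) = 1.441 — too large.
At y = 0.993 ft: A R^(2/3) = 1.073 — ≈ 1.073.

y_n = 0.993 ft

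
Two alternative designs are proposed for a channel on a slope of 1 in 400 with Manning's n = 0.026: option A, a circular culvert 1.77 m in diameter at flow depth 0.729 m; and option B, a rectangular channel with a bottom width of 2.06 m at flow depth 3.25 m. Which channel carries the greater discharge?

channel B

Channel A: For a circular section of diameter D = 1.77 m at depth y = 0.729 m, the central angle is θ = 2 arccos(1 − 2y/D) = 2.787 rad. Then A = (D²/8)(θ − sin θ) = 0.9556 m² and P = Dθ/2 = 2.467 m. Hydraulic radius R = A/P = 0.9556/2.467 = 0.3874 m. Q_A = (1/0.026)·0.9556·0.3874^(2/3)·√0.0025 = 0.9766 m³/s.
Channel B: Flow area A = b·y = 2.06 × 3.25 = 6.695 m². Wetted perimeter P = b + 2y = 2.06 + 2×3.25 = 8.56 m. Hydraulic radius R = A/P = 6.695/8.56 = 0.7821 m. Q_B = (1/0.026)·6.695·0.7821^(2/3)·√0.0025 = 10.93 m³/s.
Q_A = 0.9766 m³/s vs Q_B = 10.93 m³/s, so channel B carries more.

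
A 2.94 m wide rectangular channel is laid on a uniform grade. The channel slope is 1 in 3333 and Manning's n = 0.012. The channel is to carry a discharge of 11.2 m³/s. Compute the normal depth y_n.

Manning's equation rearranged: A R^(2/3) = nQ / (1·√S) = 0.012 × 11.2 / (√0.0003) = 7.759.
Trying y = 3.39 m: A R^(2/3) = 10.13 — too large.
Trying y = 2.13 m: A R^(2/3) = 5.706 — too small.
Trying y = 2.72 m: A R^(2/3) = 7.751 — close enough.

y_n = 2.72 m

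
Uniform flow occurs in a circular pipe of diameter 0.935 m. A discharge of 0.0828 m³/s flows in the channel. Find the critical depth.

y_c = 0.161 m

At critical depth, Q² T / (g A³) = 1, i.e. A³/T = Q²/g = 0.0828²/9.81 = 0.0006989.
Trying y = 0.193 m: A³/T = 0.001413 — high.
Trying y = 0.129 m: A³/T = 0.0002902 — low.
Trying y = 0.161 m: A³/T = 0.0006942 — matches.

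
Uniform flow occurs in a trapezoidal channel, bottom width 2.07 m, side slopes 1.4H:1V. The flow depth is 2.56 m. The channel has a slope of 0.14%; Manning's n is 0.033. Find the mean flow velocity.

V = 1.37 m/s

With bottom width b = 2.07 m and side slope z = 1.4: A = (b + zy)y = (2.07 + 1.4×2.56)×2.56 = 14.47 m²; P = b + 2y√(1+z²) = 2.07 + 2×2.56×1.72 = 10.88 m.
Hydraulic radius R = A/P = 14.47/10.88 = 1.331 m.
From Manning's equation, V = (1/n) R^(2/3) S^(1/2) = (1/0.033) × 1.331^(2/3) × 0.0014^(1/2) = 1.37 m/s.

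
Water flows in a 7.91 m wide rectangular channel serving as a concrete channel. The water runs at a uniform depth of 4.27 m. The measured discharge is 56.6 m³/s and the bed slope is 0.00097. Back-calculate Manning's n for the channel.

n = 0.03

Flow area A = b·y = 7.91 × 4.27 = 33.78 m². Wetted perimeter P = b + 2y = 7.91 + 2×4.27 = 16.45 m.
Hydraulic radius R = A/P = 33.78/16.45 = 2.053 m.
Rearranging Manning's equation: n = (1/Q) A R^(2/3) S^(1/2) = (1/56.6) × 33.78 × 2.053^(2/3) × √0.00097 = 0.03.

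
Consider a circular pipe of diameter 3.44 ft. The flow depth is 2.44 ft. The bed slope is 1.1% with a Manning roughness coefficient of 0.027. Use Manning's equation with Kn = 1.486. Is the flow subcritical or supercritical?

subcritical

For a circular section of diameter D = 3.44 ft at depth y = 2.44 ft, the central angle is θ = 2 arccos(1 − 2y/D) = 4.005 rad. Then A = (D²/8)(θ − sin θ) = 7.049 ft² and P = Dθ/2 = 6.889 ft.
Hydraulic radius R = A/P = 7.049/6.889 = 1.023 ft.
V = (1.486/n) R^(2/3) √S = (1.486/0.027) × 1.023^(2/3) × √0.011 = 5.861 ft/s. Hydraulic depth D_h = A/T = 7.049/3.124 = 2.256 ft.
Froude number Fr = V/√(g·D_h) = 5.861/√(32.2×2.256) = 0.688, which is less than 1, so the flow is subcritical.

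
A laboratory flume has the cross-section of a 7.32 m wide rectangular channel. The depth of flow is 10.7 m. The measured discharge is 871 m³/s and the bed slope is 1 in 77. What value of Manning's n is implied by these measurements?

n = 0.02

Flow area A = b·y = 7.32 × 10.7 = 78.32 m². Wetted perimeter P = b + 2y = 7.32 + 2×10.7 = 28.72 m.
Hydraulic radius R = A/P = 78.32/28.72 = 2.727 m.
Rearranging Manning's equation: n = (1/Q) A R^(2/3) S^(1/2) = (1/871) × 78.32 × 2.727^(2/3) × √0.01299 = 0.02.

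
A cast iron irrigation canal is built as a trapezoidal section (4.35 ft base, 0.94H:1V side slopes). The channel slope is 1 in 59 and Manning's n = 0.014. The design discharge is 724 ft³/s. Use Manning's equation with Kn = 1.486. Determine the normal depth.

Manning's equation rearranged: A R^(2/3) = nQ / (1.486·√S) = 0.014 × 724 / (1.486 × √0.01695) = 52.39.
Trying y = 2.89 ft: A R^(2/3) = 28.66 — low.
Trying y = 3.96 ft: A R^(2/3) = 52.43 — ≈ 52.39.

y_n = 3.96 ft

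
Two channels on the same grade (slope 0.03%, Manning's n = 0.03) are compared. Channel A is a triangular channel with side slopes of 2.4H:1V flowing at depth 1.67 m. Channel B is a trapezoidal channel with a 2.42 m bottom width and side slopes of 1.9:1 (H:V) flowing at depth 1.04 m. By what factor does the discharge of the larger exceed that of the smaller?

1.62

Channel A: For a triangular section with side slope z = 2.4: A = zy² = 2.4×1.67² = 6.693 m²; P = 2y√(1+z²) = 2×1.67×2.6 = 8.684 m. Hydraulic radius R = A/P = 6.693/8.684 = 0.7708 m. Q_A = (1/0.03)·6.693·0.7708^(2/3)·√0.0003 = 3.249 m³/s.
Channel B: With bottom width b = 2.42 m and side slope z = 1.9: A = (b + zy)y = (2.42 + 1.9×1.04)×1.04 = 4.572 m²; P = b + 2y√(1+z²) = 2.42 + 2×1.04×2.147 = 6.886 m. Hydraulic radius R = A/P = 4.572/6.886 = 0.6639 m. Q_B = (1/0.03)·4.572·0.6639^(2/3)·√0.0003 = 2.009 m³/s.
The larger discharge is 3.249 m³/s and the smaller is 2.009 m³/s; the ratio is 1.62.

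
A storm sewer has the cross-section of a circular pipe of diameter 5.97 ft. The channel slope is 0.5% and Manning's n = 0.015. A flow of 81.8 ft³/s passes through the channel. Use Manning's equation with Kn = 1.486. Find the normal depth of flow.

Manning's equation rearranged: A R^(2/3) = nQ / (1.486·√S) = 0.015 × 81.8 / (1.486 × √0.005) = 11.68.
Trying y = 2.58 ft: A R^(2/3) = 14.17 — high.
Trying y = 1.89 ft: A R^(2/3) = 7.942 — low.
Trying y = 2.32 ft: A R^(2/3) = 11.68 — matches.

y_n = 2.32 ft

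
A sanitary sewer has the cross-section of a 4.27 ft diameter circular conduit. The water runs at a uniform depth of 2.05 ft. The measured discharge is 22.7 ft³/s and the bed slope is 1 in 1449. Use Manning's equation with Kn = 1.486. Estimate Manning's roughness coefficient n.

For a circular section of diameter D = 4.27 ft at depth y = 2.05 ft, the central angle is θ = 2 arccos(1 − 2y/D) = 3.062 rad. Then A = (D²/8)(θ − sin θ) = 6.797 ft² and P = Dθ/2 = 6.537 ft.
Hydraulic radius R = A/P = 6.797/6.537 = 1.04 ft.
Rearranging Manning's equation: n = (1.486/Q) A R^(2/3) S^(1/2) = (1.486/22.7) × 6.797 × 1.04^(2/3) × √0.0006901 = 0.012.

n = 0.012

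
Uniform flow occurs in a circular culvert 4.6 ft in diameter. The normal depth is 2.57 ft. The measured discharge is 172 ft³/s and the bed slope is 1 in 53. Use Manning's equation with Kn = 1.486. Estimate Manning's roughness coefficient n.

n = 0.013

For a circular section of diameter D = 4.6 ft at depth y = 2.57 ft, the central angle is θ = 2 arccos(1 − 2y/D) = 3.377 rad. Then A = (D²/8)(θ − sin θ) = 9.549 ft² and P = Dθ/2 = 7.767 ft.
Hydraulic radius R = A/P = 9.549/7.767 = 1.229 ft.
Rearranging Manning's equation: n = (1.486/Q) A R^(2/3) S^(1/2) = (1.486/172) × 9.549 × 1.229^(2/3) × √0.01887 = 0.013.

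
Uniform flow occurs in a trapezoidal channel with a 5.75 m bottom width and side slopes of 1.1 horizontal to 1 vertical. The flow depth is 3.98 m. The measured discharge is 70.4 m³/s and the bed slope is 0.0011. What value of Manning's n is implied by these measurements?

With bottom width b = 5.75 m and side slope z = 1.1: A = (b + zy)y = (5.75 + 1.1×3.98)×3.98 = 40.31 m²; P = b + 2y√(1+z²) = 5.75 + 2×3.98×1.487 = 17.58 m.
Hydraulic radius R = A/P = 40.31/17.58 = 2.292 m.
Rearranging Manning's equation: n = (1/Q) A R^(2/3) S^(1/2) = (1/70.4) × 40.31 × 2.292^(2/3) × √0.0011 = 0.033.

n = 0.033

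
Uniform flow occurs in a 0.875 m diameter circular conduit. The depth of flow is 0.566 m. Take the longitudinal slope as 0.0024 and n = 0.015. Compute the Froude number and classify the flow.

subcritical

For a circular section of diameter D = 0.875 m at depth y = 0.566 m, the central angle is θ = 2 arccos(1 − 2y/D) = 3.738 rad. Then A = (D²/8)(θ − sin θ) = 0.4115 m² and P = Dθ/2 = 1.635 m.
Hydraulic radius R = A/P = 0.4115/1.635 = 0.2516 m.
V = (1/n) R^(2/3) √S = (1/0.015) × 0.2516^(2/3) × √0.0024 = 1.302 m/s. Hydraulic depth D_h = A/T = 0.4115/0.8364 = 0.4919 m.
Froude number Fr = V/√(g·D_h) = 1.302/√(9.81×0.4919) = 0.593, which is less than 1, so the flow is subcritical.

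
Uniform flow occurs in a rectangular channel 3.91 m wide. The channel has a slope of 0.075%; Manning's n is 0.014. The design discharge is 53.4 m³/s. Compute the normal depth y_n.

y_n = 5.47 m

Manning's equation rearranged: A R^(2/3) = nQ / (1·√S) = 0.014 × 53.4 / (√0.00075) = 27.3.
At y = 5.95 m: A R^(2/3) = 30.1 — over.
At y = 4.1 m: A R^(2/3) = 19.33 — short.
At y = 5.47 m: A R^(2/3) = 27.28 — ≈ 27.3.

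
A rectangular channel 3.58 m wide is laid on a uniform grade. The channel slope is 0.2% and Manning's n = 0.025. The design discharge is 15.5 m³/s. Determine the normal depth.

Manning's equation rearranged: A R^(2/3) = nQ / (1·√S) = 0.025 × 15.5 / (√0.002) = 8.665.
Try y = 2.74 m: A R^(2/3) = 10.34 — too large.
Try y = 1.67 m: A R^(2/3) = 5.423 — too small.
Try y = 2.38 m: A R^(2/3) = 8.643 — matches.

y_n = 2.38 m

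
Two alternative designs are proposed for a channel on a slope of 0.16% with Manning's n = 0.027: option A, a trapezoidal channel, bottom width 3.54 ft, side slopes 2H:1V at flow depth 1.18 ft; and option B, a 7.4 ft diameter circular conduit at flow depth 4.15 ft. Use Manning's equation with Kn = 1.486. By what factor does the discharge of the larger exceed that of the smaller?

6.59

Channel A: With bottom width b = 3.54 ft and side slope z = 2: A = (b + zy)y = (3.54 + 2×1.18)×1.18 = 6.962 ft²; P = b + 2y√(1+z²) = 3.54 + 2×1.18×2.236 = 8.817 ft. Hydraulic radius R = A/P = 6.962/8.817 = 0.7896 ft. Q_A = (1.486/0.027)·6.962·0.7896^(2/3)·√0.0016 = 13.09 ft³/s.
Channel B: For a circular section of diameter D = 7.4 ft at depth y = 4.15 ft, the central angle is θ = 2 arccos(1 − 2y/D) = 3.385 rad. Then A = (D²/8)(θ − sin θ) = 24.83 ft² and P = Dθ/2 = 12.53 ft. Hydraulic radius R = A/P = 24.83/12.53 = 1.982 ft. Q_B = (1.486/0.027)·24.83·1.982^(2/3)·√0.0016 = 86.23 ft³/s.
The larger discharge is 86.23 ft³/s and the smaller is 13.09 ft³/s; the ratio is 6.59.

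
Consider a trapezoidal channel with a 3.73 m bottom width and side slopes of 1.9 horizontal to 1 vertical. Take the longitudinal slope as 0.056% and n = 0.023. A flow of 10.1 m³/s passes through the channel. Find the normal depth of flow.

Manning's equation rearranged: A R^(2/3) = nQ / (1·√S) = 0.023 × 10.1 / (√0.00056) = 9.816.
At y = 1.68 m: A R^(2/3) = 12.11 — high.
At y = 1.14 m: A R^(2/3) = 5.692 — low.
At y = 1.51 m: A R^(2/3) = 9.801 — matches.

y_n = 1.51 m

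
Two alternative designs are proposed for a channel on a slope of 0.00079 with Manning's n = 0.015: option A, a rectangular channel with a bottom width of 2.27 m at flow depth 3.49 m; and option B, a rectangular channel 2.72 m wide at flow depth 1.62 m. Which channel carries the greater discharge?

channel A

Channel A: Flow area A = b·y = 2.27 × 3.49 = 7.922 m². Wetted perimeter P = b + 2y = 2.27 + 2×3.49 = 9.25 m. Hydraulic radius R = A/P = 7.922/9.25 = 0.8565 m. Q_A = (1/0.015)·7.922·0.8565^(2/3)·√0.00079 = 13.39 m³/s.
Channel B: Flow area A = b·y = 2.72 × 1.62 = 4.406 m². Wetted perimeter P = b + 2y = 2.72 + 2×1.62 = 5.96 m. Hydraulic radius R = A/P = 4.406/5.96 = 0.7393 m. Q_B = (1/0.015)·4.406·0.7393^(2/3)·√0.00079 = 6.751 m³/s.
Q_A = 13.39 m³/s vs Q_B = 6.751 m³/s, so channel A carries more.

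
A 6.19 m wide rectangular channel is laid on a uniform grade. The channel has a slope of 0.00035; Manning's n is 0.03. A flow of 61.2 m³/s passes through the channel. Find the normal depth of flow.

Manning's equation rearranged: A R^(2/3) = nQ / (1·√S) = 0.03 × 61.2 / (√0.00035) = 98.14.
Trying y = 7.08 m: A R^(2/3) = 73.09 — short.
Trying y = 9.08 m: A R^(2/3) = 98.17 — matches.

y_n = 9.08 m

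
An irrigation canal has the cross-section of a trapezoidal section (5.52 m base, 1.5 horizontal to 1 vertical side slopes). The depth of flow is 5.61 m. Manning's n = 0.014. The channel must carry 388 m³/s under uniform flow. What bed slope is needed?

With bottom width b = 5.52 m and side slope z = 1.5: A = (b + zy)y = (5.52 + 1.5×5.61)×5.61 = 78.18 m²; P = b + 2y√(1+z²) = 5.52 + 2×5.61×1.803 = 25.75 m.
Hydraulic radius R = A/P = 78.18/25.75 = 3.036 m.
From Manning's equation, S = [nQ / (1 A R^(2/3))]² = [0.014 × 388 / (1 × 78.18 × 3.036^(2/3))]² = 0.0011.

S = 0.0011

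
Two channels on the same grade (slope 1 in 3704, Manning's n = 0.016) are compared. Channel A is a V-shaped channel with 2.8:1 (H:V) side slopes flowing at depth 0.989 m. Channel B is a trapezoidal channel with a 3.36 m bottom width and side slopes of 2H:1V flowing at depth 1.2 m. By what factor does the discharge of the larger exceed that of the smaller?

3.6

Channel A: For a triangular section with side slope z = 2.8: A = zy² = 2.8×0.989² = 2.739 m²; P = 2y√(1+z²) = 2×0.989×2.973 = 5.881 m. Hydraulic radius R = A/P = 2.739/5.881 = 0.4657 m. Q_A = (1/0.016)·2.739·0.4657^(2/3)·√0.00027 = 1.69 m³/s.
Channel B: With bottom width b = 3.36 m and side slope z = 2: A = (b + zy)y = (3.36 + 2×1.2)×1.2 = 6.912 m²; P = b + 2y√(1+z²) = 3.36 + 2×1.2×2.236 = 8.727 m. Hydraulic radius R = A/P = 6.912/8.727 = 0.7921 m. Q_B = (1/0.016)·6.912·0.7921^(2/3)·√0.00027 = 6.077 m³/s.
The larger discharge is 6.077 m³/s and the smaller is 1.69 m³/s; the ratio is 3.6.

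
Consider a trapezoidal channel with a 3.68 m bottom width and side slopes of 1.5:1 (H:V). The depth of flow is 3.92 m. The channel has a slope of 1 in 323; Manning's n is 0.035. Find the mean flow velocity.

With bottom width b = 3.68 m and side slope z = 1.5: A = (b + zy)y = (3.68 + 1.5×3.92)×3.92 = 37.48 m²; P = b + 2y√(1+z²) = 3.68 + 2×3.92×1.803 = 17.81 m.
Hydraulic radius R = A/P = 37.48/17.81 = 2.104 m.
From Manning's equation, V = (1/n) R^(2/3) S^(1/2) = (1/0.035) × 2.104^(2/3) × 0.003096^(1/2) = 2.61 m/s.

V = 2.61 m/s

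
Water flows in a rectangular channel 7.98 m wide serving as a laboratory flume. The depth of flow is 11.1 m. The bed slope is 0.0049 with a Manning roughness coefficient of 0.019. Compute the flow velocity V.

V = 7.55 m/s

Flow area A = b·y = 7.98 × 11.1 = 88.58 m². Wetted perimeter P = b + 2y = 7.98 + 2×11.1 = 30.18 m.
Hydraulic radius R = A/P = 88.58/30.18 = 2.935 m.
From Manning's equation, V = (1/n) R^(2/3) S^(1/2) = (1/0.019) × 2.935^(2/3) × 0.0049^(1/2) = 7.55 m/s.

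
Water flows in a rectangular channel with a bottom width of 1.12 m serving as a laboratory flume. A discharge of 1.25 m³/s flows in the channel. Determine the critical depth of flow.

For a rectangular channel, critical depth y_c = (q²/g)^(1/3) where q = Q/b = 1.25/1.12 = 1.116 m²/s.
So y_c = (1.116²/9.81)^(1/3) = 0.503 m.

y_c = 0.503 m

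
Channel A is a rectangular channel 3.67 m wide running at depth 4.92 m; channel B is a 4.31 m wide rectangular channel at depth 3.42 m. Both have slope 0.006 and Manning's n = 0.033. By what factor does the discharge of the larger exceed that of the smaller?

1.23

Channel A: Flow area A = b·y = 3.67 × 4.92 = 18.06 m². Wetted perimeter P = b + 2y = 3.67 + 2×4.92 = 13.51 m. Hydraulic radius R = A/P = 18.06/13.51 = 1.337 m. Q_A = (1/0.033)·18.06·1.337^(2/3)·√0.006 = 51.43 m³/s.
Channel B: Flow area A = b·y = 4.31 × 3.42 = 14.74 m². Wetted perimeter P = b + 2y = 4.31 + 2×3.42 = 11.15 m. Hydraulic radius R = A/P = 14.74/11.15 = 1.322 m. Q_B = (1/0.033)·14.74·1.322^(2/3)·√0.006 = 41.68 m³/s.
The larger discharge is 51.43 m³/s and the smaller is 41.68 m³/s; the ratio is 1.23.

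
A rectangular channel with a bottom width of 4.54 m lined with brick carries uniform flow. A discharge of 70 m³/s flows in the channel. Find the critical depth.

y_c = 2.89 m

For a rectangular channel, critical depth y_c = (q²/g)^(1/3) where q = Q/b = 70/4.54 = 15.42 m²/s.
So y_c = (15.42²/9.81)^(1/3) = 2.89 m.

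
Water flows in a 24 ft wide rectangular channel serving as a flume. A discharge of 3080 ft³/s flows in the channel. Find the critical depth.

For a rectangular channel, critical depth y_c = (q²/g)^(1/3) where q = Q/b = 3080/24 = 128.3 ft²/s.
So y_c = (128.3²/32.2)^(1/3) = 8 ft.

y_c = 8 ft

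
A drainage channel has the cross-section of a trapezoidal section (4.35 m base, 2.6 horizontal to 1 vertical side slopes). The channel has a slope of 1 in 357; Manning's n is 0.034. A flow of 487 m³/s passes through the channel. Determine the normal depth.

y_n = 6.5 m

Manning's equation rearranged: A R^(2/3) = nQ / (1·√S) = 0.034 × 487 / (√0.002801) = 312.9.
At y = 8.28 m: A R^(2/3) = 561.7 — too large.
At y = 5.83 m: A R^(2/3) = 241.2 — too small.
At y = 6.5 m: A R^(2/3) = 312.6 — matches.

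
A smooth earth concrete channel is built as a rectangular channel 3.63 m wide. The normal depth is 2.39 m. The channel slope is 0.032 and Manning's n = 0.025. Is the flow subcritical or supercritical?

supercritical

Flow area A = b·y = 3.63 × 2.39 = 8.676 m². Wetted perimeter P = b + 2y = 3.63 + 2×2.39 = 8.41 m.
Hydraulic radius R = A/P = 8.676/8.41 = 1.032 m.
V = (1/n) R^(2/3) √S = (1/0.025) × 1.032^(2/3) × √0.032 = 7.305 m/s. Hydraulic depth D_h = A/T = 8.676/3.63 = 2.39 m.
Froude number Fr = V/√(g·D_h) = 7.305/√(9.81×2.39) = 1.51, which is greater than 1, so the flow is supercritical.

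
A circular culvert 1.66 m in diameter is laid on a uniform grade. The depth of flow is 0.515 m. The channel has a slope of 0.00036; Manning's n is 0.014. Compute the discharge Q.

Q = 0.341 m³/s

For a circular section of diameter D = 1.66 m at depth y = 0.515 m, the central angle is θ = 2 arccos(1 − 2y/D) = 2.363 rad. Then A = (D²/8)(θ − sin θ) = 0.5721 m² and P = Dθ/2 = 1.961 m.
Hydraulic radius R = A/P = 0.5721/1.961 = 0.2917 m.
Manning's equation: Q = (1/n) A R^(2/3) S^(1/2) = (1/0.014) × 0.5721 × 0.2917^(2/3) × 0.00036^(1/2) = 0.341 m³/s.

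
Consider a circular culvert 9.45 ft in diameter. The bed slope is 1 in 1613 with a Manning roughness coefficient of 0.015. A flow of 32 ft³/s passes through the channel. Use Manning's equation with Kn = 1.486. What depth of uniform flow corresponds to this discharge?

Manning's equation rearranged: A R^(2/3) = nQ / (1.486·√S) = 0.015 × 32 / (1.486 × √0.00062) = 12.97.
At y = 2.38 ft: A R^(2/3) = 17.29 — too large.
At y = 1.59 ft: A R^(2/3) = 7.66 — too small.
At y = 2.06 ft: A R^(2/3) = 12.96 — matches.

y_n = 2.06 ft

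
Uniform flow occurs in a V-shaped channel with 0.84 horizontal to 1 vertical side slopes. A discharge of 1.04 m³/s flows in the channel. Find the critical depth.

y_c = 0.792 m

At critical depth, Q² T / (g A³) = 1, i.e. A³/T = Q²/g = 1.04²/9.81 = 0.1103.
Try y = 0.867 m: A³/T = 0.1728 — high.
Try y = 0.792 m: A³/T = 0.1099 — matches.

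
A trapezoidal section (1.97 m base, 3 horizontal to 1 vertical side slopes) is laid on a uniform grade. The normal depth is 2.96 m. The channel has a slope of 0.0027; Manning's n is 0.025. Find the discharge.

With bottom width b = 1.97 m and side slope z = 3: A = (b + zy)y = (1.97 + 3×2.96)×2.96 = 32.12 m²; P = b + 2y√(1+z²) = 1.97 + 2×2.96×3.162 = 20.69 m.
Hydraulic radius R = A/P = 32.12/20.69 = 1.552 m.
Manning's equation: Q = (1/n) A R^(2/3) S^(1/2) = (1/0.025) × 32.12 × 1.552^(2/3) × 0.0027^(1/2) = 89.5 m³/s.

Q = 89.5 m³/s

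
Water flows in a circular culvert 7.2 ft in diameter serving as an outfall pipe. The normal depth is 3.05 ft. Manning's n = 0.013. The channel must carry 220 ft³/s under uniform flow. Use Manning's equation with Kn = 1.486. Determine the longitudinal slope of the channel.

For a circular section of diameter D = 7.2 ft at depth y = 3.05 ft, the central angle is θ = 2 arccos(1 − 2y/D) = 2.835 rad. Then A = (D²/8)(θ − sin θ) = 16.41 ft² and P = Dθ/2 = 10.21 ft.
Hydraulic radius R = A/P = 16.41/10.21 = 1.608 ft.
From Manning's equation, S = [nQ / (1.486 A R^(2/3))]² = [0.013 × 220 / (1.486 × 16.41 × 1.608^(2/3))]² = 0.0073.

S = 0.0073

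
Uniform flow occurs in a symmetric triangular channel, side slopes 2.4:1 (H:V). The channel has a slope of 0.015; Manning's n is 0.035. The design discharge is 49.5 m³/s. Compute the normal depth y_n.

y_n = 2.36 m

Manning's equation rearranged: A R^(2/3) = nQ / (1·√S) = 0.035 × 49.5 / (√0.015) = 14.15.
Try y = 1.94 m: A R^(2/3) = 8.391 — short.
Try y = 2.61 m: A R^(2/3) = 18.51 — over.
Try y = 2.36 m: A R^(2/3) = 14.15 — ≈ 14.15.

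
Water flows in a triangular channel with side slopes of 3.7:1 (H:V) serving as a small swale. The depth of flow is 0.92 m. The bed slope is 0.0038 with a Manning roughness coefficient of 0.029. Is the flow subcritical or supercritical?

subcritical

For a triangular section with side slope z = 3.7: A = zy² = 3.7×0.92² = 3.132 m²; P = 2y√(1+z²) = 2×0.92×3.833 = 7.052 m.
Hydraulic radius R = A/P = 3.132/7.052 = 0.4441 m.
V = (1/n) R^(2/3) √S = (1/0.029) × 0.4441^(2/3) × √0.0038 = 1.237 m/s. Hydraulic depth D_h = A/T = 3.132/6.808 = 0.46 m.
Froude number Fr = V/√(g·D_h) = 1.237/√(9.81×0.46) = 0.582, which is less than 1, so the flow is subcritical.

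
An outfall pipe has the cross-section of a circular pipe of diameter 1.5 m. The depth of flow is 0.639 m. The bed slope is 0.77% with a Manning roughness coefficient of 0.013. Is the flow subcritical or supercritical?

supercritical

For a circular section of diameter D = 1.5 m at depth y = 0.639 m, the central angle is θ = 2 arccos(1 − 2y/D) = 2.845 rad. Then A = (D²/8)(θ − sin θ) = 0.7177 m² and P = Dθ/2 = 2.133 m.
Hydraulic radius R = A/P = 0.7177/2.133 = 0.3364 m.
V = (1/n) R^(2/3) √S = (1/0.013) × 0.3364^(2/3) × √0.0077 = 3.265 m/s. Hydraulic depth D_h = A/T = 0.7177/1.483 = 0.4838 m.
Froude number Fr = V/√(g·D_h) = 3.265/√(9.81×0.4838) = 1.5, which is greater than 1, so the flow is supercritical.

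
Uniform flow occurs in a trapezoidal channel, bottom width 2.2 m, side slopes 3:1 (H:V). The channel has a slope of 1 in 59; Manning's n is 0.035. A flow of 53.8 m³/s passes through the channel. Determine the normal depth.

Manning's equation rearranged: A R^(2/3) = nQ / (1·√S) = 0.035 × 53.8 / (√0.01695) = 14.46.
Try y = 2.22 m: A R^(2/3) = 22.35 — over.
Try y = 1.84 m: A R^(2/3) = 14.46 — close enough.

y_n = 1.84 m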